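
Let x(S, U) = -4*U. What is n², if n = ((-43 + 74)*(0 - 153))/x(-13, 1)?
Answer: 22496049/16 ≈ 1.4060e+6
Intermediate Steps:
n = 4743/4 (n = ((-43 + 74)*(0 - 153))/((-4*1)) = (31*(-153))/(-4) = -4743*(-¼) = 4743/4 ≈ 1185.8)
n² = (4743/4)² = 22496049/16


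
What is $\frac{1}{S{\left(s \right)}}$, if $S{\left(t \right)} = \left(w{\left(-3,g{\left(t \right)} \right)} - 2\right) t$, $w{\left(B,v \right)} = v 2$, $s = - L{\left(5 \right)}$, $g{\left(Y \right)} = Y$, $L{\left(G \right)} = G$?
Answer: $\frac{1}{60} \approx 0.016667$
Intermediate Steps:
$s = -5$ ($s = \left(-1\right) 5 = -5$)
$w{\left(B,v \right)} = 2 v$
$S{\left(t \right)} = t \left(-2 + 2 t\right)$ ($S{\left(t \right)} = \left(2 t - 2\right) t = \left(-2 + 2 t\right) t = t \left(-2 + 2 t\right)$)
$\frac{1}{S{\left(s \right)}} = \frac{1}{2 \left(-5\right) \left(-1 - 5\right)} = \frac{1}{2 \left(-5\right) \left(-6\right)} = \frac{1}{60}$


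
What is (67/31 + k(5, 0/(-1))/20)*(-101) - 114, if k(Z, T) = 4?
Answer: -54636/155 ≈ -352.49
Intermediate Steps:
(67/31 + k(5, 0/(-1))/20)*(-101) - 114 = (67/31 + 4/20)*(-101) - 114 = (67*(1/31) + 4*(1/20))*(-101) - 114 = (67/31 + ⅕)*(-101) - 114 = (366/155)*(-101) - 114 = -36966/155 - 114 = -54636/155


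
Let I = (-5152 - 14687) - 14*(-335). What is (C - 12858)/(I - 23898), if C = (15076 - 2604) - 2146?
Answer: 2532/39047 ≈ 0.064845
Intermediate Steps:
C = 10326 (C = 12472 - 2146 = 10326)
I = -15149 (I = -19839 + 4690 = -15149)
(C - 12858)/(I - 23898) = (10326 - 12858)/(-15149 - 23898) = -2532/(-39047) = -2532*(-1/39047) = 2532/39047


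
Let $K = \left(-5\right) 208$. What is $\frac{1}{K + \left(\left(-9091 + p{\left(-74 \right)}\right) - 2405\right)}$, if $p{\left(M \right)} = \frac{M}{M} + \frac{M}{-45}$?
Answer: $- \frac{45}{564001} \approx -7.9787 \cdot 10^{-5}$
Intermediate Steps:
$p{\left(M \right)} = 1 - \frac{M}{45}$ ($p{\left(M \right)} = 1 + M \left(- \frac{1}{45}\right) = 1 - \frac{M}{45}$)
$K = -1040$
$\frac{1}{K + \left(\left(-9091 + p{\left(-74 \right)}\right) - 2405\right)} = \frac{1}{-1040 + \left(\left(-9091 + \left(1 - - \frac{74}{45}\right)\right) - 2405\right)} = \frac{1}{-1040 + \left(\left(-9091 + \left(1 + \frac{74}{45}\right)\right) - 2405\right)} = \frac{1}{-1040 + \left(\left(-9091 + \frac{119}{45}\right) - 2405\right)} = \frac{1}{-1040 - \frac{517201}{45}} = \frac{1}{- \frac{564001}{45}} = - \frac{45}{564001}$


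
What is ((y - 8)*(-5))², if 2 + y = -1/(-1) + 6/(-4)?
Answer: 11025/4 ≈ 2756.3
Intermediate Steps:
y = -5/2 (y = -2 + (-1/(-1) + 6/(-4)) = -2 + (-1*(-1) + 6*(-¼)) = -2 + (1 - 3/2) = -2 - ½ = -5/2 ≈ -2.5000)
((y - 8)*(-5))² = ((-5/2 - 8)*(-5))² = (-21/2*(-5))² = (105/2)² = 11025/4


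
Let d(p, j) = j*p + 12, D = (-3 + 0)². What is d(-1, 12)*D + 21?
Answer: 21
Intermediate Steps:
D = 9 (D = (-3)² = 9)
d(p, j) = 12 + j*p
d(-1, 12)*D + 21 = (12 + 12*(-1))*9 + 21 = (12 - 12)*9 + 21 = 0*9 + 21 = 0 + 21 = 21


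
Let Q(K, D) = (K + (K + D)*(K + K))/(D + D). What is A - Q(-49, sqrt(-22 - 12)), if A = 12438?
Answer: 12487 + 4753*I*sqrt(34)/68 ≈ 12487.0 + 407.57*I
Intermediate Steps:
Q(K, D) = (K + 2*K*(D + K))/(2*D) (Q(K, D) = (K + (D + K)*(2*K))/((2*D)) = (K + 2*K*(D + K))*(1/(2*D)) = (K + 2*K*(D + K))/(2*D))
A - Q(-49, sqrt(-22 - 12)) = 12438 - (-49 + (-49)**2/sqrt(-22 - 12) + (1/2)*(-49)/sqrt(-22 - 12)) = 12438 - (-49 + 2401/sqrt(-34) + (1/2)*(-49)/sqrt(-34)) = 12438 - (-49 + 2401/(I*sqrt(34)) + (1/2)*(-49)/(I*sqrt(34))) = 12438 - (-49 - I*sqrt(34)/34*2401 + (1/2)*(-49)*(-I*sqrt(34)/34)) = 12438 - (-49 - 2401*I*sqrt(34)/34 + 49*I*sqrt(34)/68) = 12438 - (-49 - 4753*I*sqrt(34)/68) = 12438 + (49 + 4753*I*sqrt(34)/68) = 12487 + 4753*I*sqrt(34)/68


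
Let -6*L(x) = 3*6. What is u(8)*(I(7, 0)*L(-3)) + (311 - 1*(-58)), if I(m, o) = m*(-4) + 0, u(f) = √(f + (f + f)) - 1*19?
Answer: -1227 + 168*√6 ≈ -815.49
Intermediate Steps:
L(x) = -3 (L(x) = -6/2 = -⅙*18 = -3)
u(f) = -19 + √3*√f (u(f) = √(f + 2*f) - 19 = √(3*f) - 19 = √3*√f - 19 = -19 + √3*√f)
I(m, o) = -4*m (I(m, o) = -4*m + 0 = -4*m)
u(8)*(I(7, 0)*L(-3)) + (311 - 1*(-58)) = (-19 + √3*√8)*(-4*7*(-3)) + (311 - 1*(-58)) = (-19 + √3*(2*√2))*(-28*(-3)) + (311 + 58) = (-19 + 2*√6)*84 + 369 = (-1596 + 168*√6) + 369 = -1227 + 168*√6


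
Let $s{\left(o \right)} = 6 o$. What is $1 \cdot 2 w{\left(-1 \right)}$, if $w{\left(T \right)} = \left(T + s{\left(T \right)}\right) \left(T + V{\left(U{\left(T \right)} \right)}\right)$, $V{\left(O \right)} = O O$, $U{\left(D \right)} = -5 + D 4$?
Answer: $-1120$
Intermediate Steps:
$U{\left(D \right)} = -5 + 4 D$
$V{\left(O \right)} = O^{2}$
$w{\left(T \right)} = 7 T \left(T + \left(-5 + 4 T\right)^{2}\right)$ ($w{\left(T \right)} = \left(T + 6 T\right) \left(T + \left(-5 + 4 T\right)^{2}\right) = 7 T \left(T + \left(-5 + 4 T\right)^{2}\right)$)
$1 \cdot 2 w{\left(-1 \right)} = 1 \cdot 2 \cdot 7 \left(-1\right) \left(-1 + \left(-5 + 4 \left(-1\right)\right)^{2}\right) = 2 \cdot 7 \left(-1\right) \left(-1 + \left(-5 - 4\right)^{2}\right) = 2 \cdot 7 \left(-1\right) \left(-1 + \left(-9\right)^{2}\right) = 2 \cdot 7 \left(-1\right) \left(-1 + 81\right) = 2 \cdot 7 \left(-1\right) 80 = 2 \left(-560\right) = -1120$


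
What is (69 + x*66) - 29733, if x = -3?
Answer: -29862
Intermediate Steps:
(69 + x*66) - 29733 = (69 - 3*66) - 29733 = (69 - 198) - 29733 = -129 - 29733 = -29862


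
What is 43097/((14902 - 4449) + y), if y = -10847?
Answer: -43097/394 ≈ -109.38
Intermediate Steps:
43097/((14902 - 4449) + y) = 43097/((14902 - 4449) - 10847) = 43097/(10453 - 10847) = 43097/(-394) = 43097*(-1/394) = -43097/394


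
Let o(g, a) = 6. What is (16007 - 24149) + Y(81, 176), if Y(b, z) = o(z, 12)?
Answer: -8136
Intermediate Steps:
Y(b, z) = 6
(16007 - 24149) + Y(81, 176) = (16007 - 24149) + 6 = -8142 + 6 = -8136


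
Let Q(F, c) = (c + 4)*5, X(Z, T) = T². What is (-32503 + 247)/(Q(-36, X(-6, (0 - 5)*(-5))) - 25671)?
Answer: 2304/1609 ≈ 1.4319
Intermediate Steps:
Q(F, c) = 20 + 5*c (Q(F, c) = (4 + c)*5 = 20 + 5*c)
(-32503 + 247)/(Q(-36, X(-6, (0 - 5)*(-5))) - 25671) = (-32503 + 247)/((20 + 5*((0 - 5)*(-5))²) - 25671) = -32256/((20 + 5*(-5*(-5))²) - 25671) = -32256/((20 + 5*25²) - 25671) = -32256/((20 + 5*625) - 25671) = -32256/((20 + 3125) - 25671) = -32256/(3145 - 25671) = -32256/(-22526) = -32256*(-1/22526) = 2304/1609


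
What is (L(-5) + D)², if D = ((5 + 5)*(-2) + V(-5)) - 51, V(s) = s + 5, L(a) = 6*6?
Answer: 1225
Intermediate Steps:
L(a) = 36
V(s) = 5 + s
D = -71 (D = ((5 + 5)*(-2) + (5 - 5)) - 51 = (10*(-2) + 0) - 51 = (-20 + 0) - 51 = -20 - 51 = -71)
(L(-5) + D)² = (36 - 71)² = (-35)² = 1225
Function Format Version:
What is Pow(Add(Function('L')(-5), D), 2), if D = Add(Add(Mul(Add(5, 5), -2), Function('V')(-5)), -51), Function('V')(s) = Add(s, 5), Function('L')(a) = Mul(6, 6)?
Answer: 1225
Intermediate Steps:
Function('L')(a) = 36
Function('V')(s) = Add(5, s)
D = -71 (D = Add(Add(Mul(Add(5, 5), -2), Add(5, -5)), -51) = Add(Add(Mul(10, -2), 0), -51) = Add(Add(-20, 0), -51) = Add(-20, -51) = -71)
Pow(Add(Function('L')(-5), D), 2) = Pow(Add(36, -71), 2) = Pow(-35, 2) = 1225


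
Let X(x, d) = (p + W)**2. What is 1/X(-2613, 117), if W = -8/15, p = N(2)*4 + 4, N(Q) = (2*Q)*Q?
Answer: 225/283024 ≈ 0.00079499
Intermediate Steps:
N(Q) = 2*Q**2
p = 36 (p = (2*2**2)*4 + 4 = (2*4)*4 + 4 = 8*4 + 4 = 32 + 4 = 36)
W = -8/15 (W = -8*1/15 = -8/15 ≈ -0.53333)
X(x, d) = 283024/225 (X(x, d) = (36 - 8/15)**2 = (532/15)**2 = 283024/225)
1/X(-2613, 117) = 1/(283024/225) = 225/283024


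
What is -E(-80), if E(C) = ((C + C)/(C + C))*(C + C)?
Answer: 160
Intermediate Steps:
E(C) = 2*C (E(C) = ((2*C)/((2*C)))*(2*C) = ((2*C)*(1/(2*C)))*(2*C) = 1*(2*C) = 2*C)
-E(-80) = -2*(-80) = -1*(-160) = 160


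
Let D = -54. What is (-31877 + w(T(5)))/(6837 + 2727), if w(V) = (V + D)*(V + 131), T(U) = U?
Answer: -12847/3188 ≈ -4.0298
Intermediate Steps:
w(V) = (-54 + V)*(131 + V) (w(V) = (V - 54)*(V + 131) = (-54 + V)*(131 + V))
(-31877 + w(T(5)))/(6837 + 2727) = (-31877 + (-7074 + 5² + 77*5))/(6837 + 2727) = (-31877 + (-7074 + 25 + 385))/9564 = (-31877 - 6664)*(1/9564) = -38541*1/9564 = -12847/3188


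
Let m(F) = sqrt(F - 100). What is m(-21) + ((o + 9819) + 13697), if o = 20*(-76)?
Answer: 21996 + 11*I ≈ 21996.0 + 11.0*I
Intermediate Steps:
o = -1520
m(F) = sqrt(-100 + F)
m(-21) + ((o + 9819) + 13697) = sqrt(-100 - 21) + ((-1520 + 9819) + 13697) = sqrt(-121) + (8299 + 13697) = 11*I + 21996 = 21996 + 11*I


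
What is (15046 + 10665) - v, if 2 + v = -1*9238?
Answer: 34951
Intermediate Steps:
v = -9240 (v = -2 - 1*9238 = -2 - 9238 = -9240)
(15046 + 10665) - v = (15046 + 10665) - 1*(-9240) = 25711 + 9240 = 34951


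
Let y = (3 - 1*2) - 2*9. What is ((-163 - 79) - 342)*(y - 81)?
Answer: 57232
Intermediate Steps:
y = -17 (y = (3 - 2) - 18 = 1 - 18 = -17)
((-163 - 79) - 342)*(y - 81) = ((-163 - 79) - 342)*(-17 - 81) = (-242 - 342)*(-98) = -584*(-98) = 57232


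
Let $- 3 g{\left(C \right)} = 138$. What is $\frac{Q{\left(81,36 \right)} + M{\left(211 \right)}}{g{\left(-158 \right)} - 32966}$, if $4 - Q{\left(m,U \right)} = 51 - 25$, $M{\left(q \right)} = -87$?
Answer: $\frac{109}{33012} \approx 0.0033018$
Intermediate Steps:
$g{\left(C \right)} = -46$ ($g{\left(C \right)} = \left(- \frac{1}{3}\right) 138 = -46$)
$Q{\left(m,U \right)} = -22$ ($Q{\left(m,U \right)} = 4 - \left(51 - 25\right) = 4 - 26 = -22$)
$\frac{Q{\left(81,36 \right)} + M{\left(211 \right)}}{g{\left(-158 \right)} - 32966} = \frac{-22 - 87}{-46 - 32966} = - \frac{109}{-33012} = \left(-109\right) \left(- \frac{1}{33012}\right) = \frac{109}{33012}$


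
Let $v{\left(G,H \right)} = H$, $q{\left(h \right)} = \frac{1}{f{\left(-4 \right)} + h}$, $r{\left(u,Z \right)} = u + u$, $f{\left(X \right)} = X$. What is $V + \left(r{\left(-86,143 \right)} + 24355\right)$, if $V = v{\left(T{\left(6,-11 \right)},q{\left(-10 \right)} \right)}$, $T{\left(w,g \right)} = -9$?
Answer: $\frac{338561}{14} \approx 24183.0$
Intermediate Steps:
$r{\left(u,Z \right)} = 2 u$
$q{\left(h \right)} = \frac{1}{-4 + h}$
$V = - \frac{1}{14}$ ($V = \frac{1}{-4 - 10} = \frac{1}{-14} = - \frac{1}{14} \approx -0.071429$)
$V + \left(r{\left(-86,143 \right)} + 24355\right) = - \frac{1}{14} + \left(2 \left(-86\right) + 24355\right) = - \frac{1}{14} + \left(-172 + 24355\right) = - \frac{1}{14} + 24183 = \frac{338561}{14}$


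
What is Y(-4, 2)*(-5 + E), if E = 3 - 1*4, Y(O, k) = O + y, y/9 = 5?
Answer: -246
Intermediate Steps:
y = 45 (y = 9*5 = 45)
Y(O, k) = 45 + O (Y(O, k) = O + 45 = 45 + O)
E = -1 (E = 3 - 4 = -1)
Y(-4, 2)*(-5 + E) = (45 - 4)*(-5 - 1) = 41*(-6) = -246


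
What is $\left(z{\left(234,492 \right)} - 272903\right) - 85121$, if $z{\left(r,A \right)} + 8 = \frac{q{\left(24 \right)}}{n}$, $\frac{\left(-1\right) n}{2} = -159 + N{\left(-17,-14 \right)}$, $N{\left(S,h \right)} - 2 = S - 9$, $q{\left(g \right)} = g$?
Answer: $- \frac{21839948}{61} \approx -3.5803 \cdot 10^{5}$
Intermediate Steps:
$N{\left(S,h \right)} = -7 + S$ ($N{\left(S,h \right)} = 2 + \left(S - 9\right) = 2 + \left(-9 + S\right) = -7 + S$)
$n = 366$ ($n = - 2 \left(-159 - 24\right) = \left(-2\right) \left(-183\right) = 366$)
$z{\left(r,A \right)} = - \frac{484}{61}$ ($z{\left(r,A \right)} = -8 + \frac{24}{366} = -8 + 24 \cdot \frac{1}{366} = -8 + \frac{4}{61} = - \frac{484}{61}$)
$\left(z{\left(234,492 \right)} - 272903\right) - 85121 = \left(- \frac{484}{61} - 272903\right) - 85121 = - \frac{16647567}{61} - 85121 = - \frac{21839948}{61}$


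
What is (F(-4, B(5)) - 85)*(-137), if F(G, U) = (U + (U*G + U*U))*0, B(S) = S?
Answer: 11645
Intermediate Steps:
F(G, U) = 0 (F(G, U) = (U + (G*U + U²))*0 = (U + (U² + G*U))*0 = (U + U² + G*U)*0 = 0)
(F(-4, B(5)) - 85)*(-137) = (0 - 85)*(-137) = -85*(-137) = 11645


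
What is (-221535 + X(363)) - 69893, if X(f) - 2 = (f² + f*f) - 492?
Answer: -28380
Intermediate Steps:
X(f) = -490 + 2*f² (X(f) = 2 + ((f² + f*f) - 492) = 2 + ((f² + f²) - 492) = 2 + (2*f² - 492) = 2 + (-492 + 2*f²) = -490 + 2*f²)
(-221535 + X(363)) - 69893 = (-221535 + (-490 + 2*363²)) - 69893 = (-221535 + (-490 + 2*131769)) - 69893 = (-221535 + (-490 + 263538)) - 69893 = (-221535 + 263048) - 69893 = 41513 - 69893 = -28380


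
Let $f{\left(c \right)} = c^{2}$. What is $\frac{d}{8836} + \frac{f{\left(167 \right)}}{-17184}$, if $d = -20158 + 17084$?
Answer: $- \frac{74812705}{37959456} \approx -1.9709$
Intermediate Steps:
$d = -3074$
$\frac{d}{8836} + \frac{f{\left(167 \right)}}{-17184} = - \frac{3074}{8836} + \frac{167^{2}}{-17184} = \left(-3074\right) \frac{1}{8836} + 27889 \left(- \frac{1}{17184}\right) = - \frac{1537}{4418} - \frac{27889}{17184} = - \frac{74812705}{37959456}$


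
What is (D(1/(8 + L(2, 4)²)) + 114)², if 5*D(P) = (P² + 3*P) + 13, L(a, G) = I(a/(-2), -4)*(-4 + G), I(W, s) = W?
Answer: 1394051569/102400 ≈ 13614.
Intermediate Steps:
L(a, G) = -a*(-4 + G)/2 (L(a, G) = (a/(-2))*(-4 + G) = (a*(-½))*(-4 + G) = (-a/2)*(-4 + G) = -a*(-4 + G)/2)
D(P) = 13/5 + P²/5 + 3*P/5 (D(P) = ((P² + 3*P) + 13)/5 = (13 + P² + 3*P)/5 = 13/5 + P²/5 + 3*P/5)
(D(1/(8 + L(2, 4)²)) + 114)² = ((13/5 + (1/(8 + ((½)*2*(4 - 1*4))²))²/5 + 3/(5*(8 + ((½)*2*(4 - 1*4))²))) + 114)² = ((13/5 + (1/(8 + ((½)*2*(4 - 4))²))²/5 + 3/(5*(8 + ((½)*2*(4 - 4))²))) + 114)² = ((13/5 + (1/(8 + ((½)*2*0)²))²/5 + 3/(5*(8 + ((½)*2*0)²))) + 114)² = ((13/5 + (1/(8 + 0²))²/5 + 3/(5*(8 + 0²))) + 114)² = ((13/5 + (1/(8 + 0))²/5 + 3/(5*(8 + 0))) + 114)² = ((13/5 + (1/8)²/5 + (⅗)/8) + 114)² = ((13/5 + (⅛)²/5 + (⅗)*(⅛)) + 114)² = ((13/5 + (⅕)*(1/64) + 3/40) + 114)² = ((13/5 + 1/320 + 3/40) + 114)² = (857/320 + 114)² = (37337/320)² = 1394051569/102400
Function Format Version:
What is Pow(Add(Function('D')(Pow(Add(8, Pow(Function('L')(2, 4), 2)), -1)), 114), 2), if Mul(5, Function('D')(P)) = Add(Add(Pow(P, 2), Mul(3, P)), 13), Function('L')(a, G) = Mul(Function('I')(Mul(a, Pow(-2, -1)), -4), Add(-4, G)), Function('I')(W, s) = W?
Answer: Rational(1394051569, 102400) ≈ 13614.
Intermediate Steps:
Function('L')(a, G) = Mul(Rational(-1, 2), a, Add(-4, G)) (Function('L')(a, G) = Mul(Mul(a, Pow(-2, -1)), Add(-4, G)) = Mul(Mul(a, Rational(-1, 2)), Add(-4, G)) = Mul(Mul(Rational(-1, 2), a), Add(-4, G)) = Mul(Rational(-1, 2), a, Add(-4, G)))
Function('D')(P) = Add(Rational(13, 5), Mul(Rational(1, 5), Pow(P, 2)), Mul(Rational(3, 5), P)) (Function('D')(P) = Mul(Rational(1, 5), Add(Add(Pow(P, 2), Mul(3, P)), 13)) = Mul(Rational(1, 5), Add(13, Pow(P, 2), Mul(3, P))) = Add(Rational(13, 5), Mul(Rational(1, 5), Pow(P, 2)), Mul(Rational(3, 5), P)))
Pow(Add(Function('D')(Pow(Add(8, Pow(Function('L')(2, 4), 2)), -1)), 114), 2) = Pow(Add(Add(Rational(13, 5), Mul(Rational(1, 5), Pow(Pow(Add(8, Pow(Mul(Rational(1, 2), 2, Add(4, Mul(-1, 4))), 2)), -1), 2)), Mul(Rational(3, 5), Pow(Add(8, Pow(Mul(Rational(1, 2), 2, Add(4, Mul(-1, 4))), 2)), -1))), 114), 2) = Pow(Add(Add(Rational(13, 5), Mul(Rational(1, 5), Pow(Pow(Add(8, Pow(Mul(Rational(1, 2), 2, Add(4, -4)), 2)), -1), 2)), Mul(Rational(3, 5), Pow(Add(8, Pow(Mul(Rational(1, 2), 2, Add(4, -4)), 2)), -1))), 114), 2) = Pow(Add(Add(Rational(13, 5), Mul(Rational(1, 5), Pow(Pow(Add(8, Pow(Mul(Rational(1, 2), 2, 0), 2)), -1), 2)), Mul(Rational(3, 5), Pow(Add(8, Pow(Mul(Rational(1, 2), 2, 0), 2)), -1))), 114), 2) = Pow(Add(Add(Rational(13, 5), Mul(Rational(1, 5), Pow(Pow(Add(8, Pow(0, 2)), -1), 2)), Mul(Rational(3, 5), Pow(Add(8, Pow(0, 2)), -1))), 114), 2) = Pow(Add(Add(Rational(13, 5), Mul(Rational(1, 5), Pow(Pow(Add(8, 0), -1), 2)), Mul(Rational(3, 5), Pow(Add(8, 0), -1))), 114), 2) = Pow(Add(Add(Rational(13, 5), Mul(Rational(1, 5), Pow(Pow(8, -1), 2)), Mul(Rational(3, 5), Pow(8, -1))), 114), 2) = Pow(Add(Add(Rational(13, 5), Mul(Rational(1, 5), Pow(Rational(1, 8), 2)), Mul(Rational(3, 5), Rational(1, 8))), 114), 2) = Pow(Add(Add(Rational(13, 5), Mul(Rational(1, 5), Rational(1, 64)), Rational(3, 40)), 114), 2) = Pow(Add(Add(Rational(13, 5), Rational(1, 320), Rational(3, 40)), 114), 2) = Pow(Add(Rational(857, 320), 114), 2) = Pow(Rational(37337, 320), 2) = Rational(1394051569, 102400)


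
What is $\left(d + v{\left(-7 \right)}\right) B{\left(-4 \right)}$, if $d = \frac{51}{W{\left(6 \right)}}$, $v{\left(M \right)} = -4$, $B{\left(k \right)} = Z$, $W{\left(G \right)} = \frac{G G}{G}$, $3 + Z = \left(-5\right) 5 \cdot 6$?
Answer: $- \frac{1377}{2} \approx -688.5$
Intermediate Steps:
$Z = -153$ ($Z = -3 + \left(-5\right) 5 \cdot 6 = -3 - 150 = -153$)
$W{\left(G \right)} = G$ ($W{\left(G \right)} = \frac{G^{2}}{G} = G$)
$B{\left(k \right)} = -153$
$d = \frac{17}{2}$ ($d = \frac{51}{6} = 51 \cdot \frac{1}{6} = \frac{17}{2} \approx 8.5$)
$\left(d + v{\left(-7 \right)}\right) B{\left(-4 \right)} = \left(\frac{17}{2} - 4\right) \left(-153\right) = \frac{9}{2} \left(-153\right) = - \frac{1377}{2}$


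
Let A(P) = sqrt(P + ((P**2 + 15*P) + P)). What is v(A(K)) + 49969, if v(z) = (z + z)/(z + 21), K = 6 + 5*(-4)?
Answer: 1149291/23 + 2*I*sqrt(42)/23 ≈ 49969.0 + 0.56354*I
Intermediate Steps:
K = -14 (K = 6 - 20 = -14)
A(P) = sqrt(P**2 + 17*P) (A(P) = sqrt(P + (P**2 + 16*P)) = sqrt(P**2 + 17*P))
v(z) = 2*z/(21 + z) (v(z) = (2*z)/(21 + z) = 2*z/(21 + z))
v(A(K)) + 49969 = 2*sqrt(-14*(17 - 14))/(21 + sqrt(-14*(17 - 14))) + 49969 = 2*sqrt(-14*3)/(21 + sqrt(-14*3)) + 49969 = 2*sqrt(-42)/(21 + sqrt(-42)) + 49969 = 2*(I*sqrt(42))/(21 + I*sqrt(42)) + 49969 = 2*I*sqrt(42)/(21 + I*sqrt(42)) + 49969 = 49969 + 2*I*sqrt(42)/(21 + I*sqrt(42))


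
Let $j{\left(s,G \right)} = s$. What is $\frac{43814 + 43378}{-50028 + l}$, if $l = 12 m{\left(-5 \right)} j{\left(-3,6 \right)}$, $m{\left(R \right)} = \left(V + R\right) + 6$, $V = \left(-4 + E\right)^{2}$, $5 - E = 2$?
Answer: $- \frac{7266}{4175} \approx -1.7404$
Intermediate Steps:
$E = 3$ ($E = 5 - 2 = 3$)
$V = 1$ ($V = \left(-4 + 3\right)^{2} = \left(-1\right)^{2} = 1$)
$m{\left(R \right)} = 7 + R$ ($m{\left(R \right)} = \left(1 + R\right) + 6 = 7 + R$)
$l = -72$ ($l = 12 \left(7 - 5\right) \left(-3\right) = 12 \cdot 2 \left(-3\right) = 24 \left(-3\right) = -72$)
$\frac{43814 + 43378}{-50028 + l} = \frac{43814 + 43378}{-50028 - 72} = \frac{87192}{-50100} = 87192 \left(- \frac{1}{50100}\right) = - \frac{7266}{4175}$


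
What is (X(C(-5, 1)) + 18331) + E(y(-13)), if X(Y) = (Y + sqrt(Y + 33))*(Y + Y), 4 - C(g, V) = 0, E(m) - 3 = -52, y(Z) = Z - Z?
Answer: 18314 + 8*sqrt(37) ≈ 18363.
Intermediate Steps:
y(Z) = 0
E(m) = -49 (E(m) = 3 - 52 = -49)
C(g, V) = 4 (C(g, V) = 4 - 1*0 = 4 + 0 = 4)
X(Y) = 2*Y*(Y + sqrt(33 + Y)) (X(Y) = (Y + sqrt(33 + Y))*(2*Y) = 2*Y*(Y + sqrt(33 + Y)))
(X(C(-5, 1)) + 18331) + E(y(-13)) = (2*4*(4 + sqrt(33 + 4)) + 18331) - 49 = (2*4*(4 + sqrt(37)) + 18331) - 49 = ((32 + 8*sqrt(37)) + 18331) - 49 = (18363 + 8*sqrt(37)) - 49 = 18314 + 8*sqrt(37)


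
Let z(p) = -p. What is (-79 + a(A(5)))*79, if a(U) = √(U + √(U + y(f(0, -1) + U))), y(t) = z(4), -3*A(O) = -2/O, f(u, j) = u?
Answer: -6241 + 79*√(30 + 15*I*√870)/15 ≈ -6160.0 + 75.724*I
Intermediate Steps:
A(O) = 2/(3*O) (A(O) = -(-2)/(3*O) = 2/(3*O))
y(t) = -4 (y(t) = -1*4 = -4)
a(U) = √(U + √(-4 + U)) (a(U) = √(U + √(U - 4)) = √(U + √(-4 + U)))
(-79 + a(A(5)))*79 = (-79 + √((⅔)/5 + √(-4 + (⅔)/5)))*79 = (-79 + √((⅔)*(⅕) + √(-4 + (⅔)*(⅕))))*79 = (-79 + √(2/15 + √(-4 + 2/15)))*79 = (-79 + √(2/15 + √(-58/15)))*79 = (-79 + √(2/15 + I*√870/15))*79 = -6241 + 79*√(2/15 + I*√870/15)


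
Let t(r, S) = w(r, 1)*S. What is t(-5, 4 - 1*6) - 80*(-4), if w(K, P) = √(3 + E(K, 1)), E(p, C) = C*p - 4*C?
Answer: 320 - 2*I*√6 ≈ 320.0 - 4.899*I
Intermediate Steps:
E(p, C) = -4*C + C*p
w(K, P) = √(-1 + K) (w(K, P) = √(3 + 1*(-4 + K)) = √(3 + (-4 + K)) = √(-1 + K))
t(r, S) = S*√(-1 + r) (t(r, S) = √(-1 + r)*S = S*√(-1 + r))
t(-5, 4 - 1*6) - 80*(-4) = (4 - 1*6)*√(-1 - 5) - 80*(-4) = (4 - 6)*√(-6) + 320 = -2*I*√6 + 320 = 320 - 2*I*√6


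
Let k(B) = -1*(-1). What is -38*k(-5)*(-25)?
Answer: 950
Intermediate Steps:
k(B) = 1
-38*k(-5)*(-25) = -38*1*(-25) = -38*(-25) = 950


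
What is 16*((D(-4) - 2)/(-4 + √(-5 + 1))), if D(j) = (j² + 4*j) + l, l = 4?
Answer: -32/5 - 16*I/5 ≈ -6.4 - 3.2*I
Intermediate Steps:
D(j) = 4 + j² + 4*j (D(j) = (j² + 4*j) + 4 = 4 + j² + 4*j)
16*((D(-4) - 2)/(-4 + √(-5 + 1))) = 16*(((4 + (-4)² + 4*(-4)) - 2)/(-4 + √(-5 + 1))) = 16*(((4 + 16 - 16) - 2)/(-4 + √(-4))) = 16*((4 - 2)/(-4 + 2*I)) = 16*(2*((-4 - 2*I)/20)) = 16*((-4 - 2*I)/10) = 8*(-4 - 2*I)/5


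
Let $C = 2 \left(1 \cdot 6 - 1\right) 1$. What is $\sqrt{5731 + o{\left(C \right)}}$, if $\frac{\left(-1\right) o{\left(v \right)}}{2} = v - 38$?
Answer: $3 \sqrt{643} \approx 76.072$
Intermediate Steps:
$C = 10$ ($C = 2 \left(6 - 1\right) 1 = 2 \cdot 5 \cdot 1 = 2 \cdot 5 = 10$)
$o{\left(v \right)} = 76 - 2 v$ ($o{\left(v \right)} = - 2 \left(v - 38\right) = - 2 \left(-38 + v\right) = 76 - 2 v$)
$\sqrt{5731 + o{\left(C \right)}} = \sqrt{5731 + \left(76 - 20\right)} = \sqrt{5731 + 56} = \sqrt{5787} = 3 \sqrt{643}$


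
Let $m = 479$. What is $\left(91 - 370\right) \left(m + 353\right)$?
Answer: $-232128$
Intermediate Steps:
$\left(91 - 370\right) \left(m + 353\right) = \left(91 - 370\right) \left(479 + 353\right) = \left(-279\right) 832 = -232128$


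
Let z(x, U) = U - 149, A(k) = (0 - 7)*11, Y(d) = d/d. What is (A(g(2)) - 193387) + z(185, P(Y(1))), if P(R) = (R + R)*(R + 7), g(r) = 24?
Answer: -193597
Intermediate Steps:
Y(d) = 1
A(k) = -77 (A(k) = -7*11 = -77)
P(R) = 2*R*(7 + R) (P(R) = (2*R)*(7 + R) = 2*R*(7 + R))
z(x, U) = -149 + U
(A(g(2)) - 193387) + z(185, P(Y(1))) = (-77 - 193387) + (-149 + 2*1*(7 + 1)) = -193464 + (-149 + 2*1*8) = -193464 + (-149 + 16) = -193464 - 133 = -193597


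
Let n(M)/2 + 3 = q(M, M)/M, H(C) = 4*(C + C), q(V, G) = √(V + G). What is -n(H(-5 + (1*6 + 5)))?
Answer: 6 - √6/6 ≈ 5.5918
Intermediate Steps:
q(V, G) = √(G + V)
H(C) = 8*C (H(C) = 4*(2*C) = 8*C)
n(M) = -6 + 2*√2/√M (n(M) = -6 + 2*(√(M + M)/M) = -6 + 2*(√(2*M)/M) = -6 + 2*((√2*√M)/M) = -6 + 2*(√2/√M) = -6 + 2*√2/√M)
-n(H(-5 + (1*6 + 5))) = -(-6 + 2*√2/√(8*(-5 + (1*6 + 5)))) = -(-6 + 2*√2/√(8*(-5 + (6 + 5)))) = -(-6 + 2*√2/√(8*(-5 + 11))) = -(-6 + 2*√2/√(8*6)) = -(-6 + 2*√2/√48) = -(-6 + 2*√2*(√3/12)) = -(-6 + √6/6) = 6 - √6/6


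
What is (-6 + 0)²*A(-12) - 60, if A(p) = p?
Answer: -492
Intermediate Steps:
(-6 + 0)²*A(-12) - 60 = (-6 + 0)²*(-12) - 60 = (-6)²*(-12) - 60 = 36*(-12) - 60 = -432 - 60 = -492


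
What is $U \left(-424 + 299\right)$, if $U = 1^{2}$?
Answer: $-125$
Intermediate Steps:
$U = 1$
$U \left(-424 + 299\right) = 1 \left(-424 + 299\right) = 1 \left(-125\right) = -125$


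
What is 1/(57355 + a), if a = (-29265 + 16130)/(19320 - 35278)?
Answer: 15958/915284225 ≈ 1.7435e-5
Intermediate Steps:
a = 13135/15958 (a = -13135/(-15958) = -13135*(-1/15958) = 13135/15958 ≈ 0.82310)
1/(57355 + a) = 1/(57355 + 13135/15958) = 1/(915284225/15958) = 15958/915284225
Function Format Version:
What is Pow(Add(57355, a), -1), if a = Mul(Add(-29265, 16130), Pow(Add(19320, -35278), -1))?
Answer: Rational(15958, 915284225) ≈ 1.7435e-5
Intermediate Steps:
a = Rational(13135, 15958) (a = Mul(-13135, Pow(-15958, -1)) = Mul(-13135, Rational(-1, 15958)) = Rational(13135, 15958) ≈ 0.82310)
Pow(Add(57355, a), -1) = Pow(Add(57355, Rational(13135, 15958)), -1) = Pow(Rational(915284225, 15958), -1) = Rational(15958, 915284225)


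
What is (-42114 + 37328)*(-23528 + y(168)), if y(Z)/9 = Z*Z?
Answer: -1103115568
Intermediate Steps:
y(Z) = 9*Z**2 (y(Z) = 9*(Z*Z) = 9*Z**2)
(-42114 + 37328)*(-23528 + y(168)) = (-42114 + 37328)*(-23528 + 9*168**2) = -4786*(-23528 + 9*28224) = -4786*(-23528 + 254016) = -4786*230488 = -1103115568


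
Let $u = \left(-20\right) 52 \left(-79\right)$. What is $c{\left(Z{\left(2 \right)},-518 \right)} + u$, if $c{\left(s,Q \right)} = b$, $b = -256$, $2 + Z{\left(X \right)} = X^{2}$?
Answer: $81904$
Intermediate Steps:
$Z{\left(X \right)} = -2 + X^{2}$
$c{\left(s,Q \right)} = -256$
$u = 82160$ ($u = \left(-1040\right) \left(-79\right) = 82160$)
$c{\left(Z{\left(2 \right)},-518 \right)} + u = -256 + 82160 = 81904$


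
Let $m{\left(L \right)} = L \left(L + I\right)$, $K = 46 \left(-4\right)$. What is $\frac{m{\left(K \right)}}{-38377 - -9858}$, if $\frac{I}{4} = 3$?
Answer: $- \frac{31648}{28519} \approx -1.1097$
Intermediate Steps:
$I = 12$ ($I = 4 \cdot 3 = 12$)
$K = -184$
$m{\left(L \right)} = L \left(12 + L\right)$ ($m{\left(L \right)} = L \left(L + 12\right) = L \left(12 + L\right)$)
$\frac{m{\left(K \right)}}{-38377 - -9858} = \frac{\left(-184\right) \left(12 - 184\right)}{-38377 - -9858} = \frac{\left(-184\right) \left(-172\right)}{-38377 + 9858} = \frac{31648}{-28519} = 31648 \left(- \frac{1}{28519}\right) = - \frac{31648}{28519}$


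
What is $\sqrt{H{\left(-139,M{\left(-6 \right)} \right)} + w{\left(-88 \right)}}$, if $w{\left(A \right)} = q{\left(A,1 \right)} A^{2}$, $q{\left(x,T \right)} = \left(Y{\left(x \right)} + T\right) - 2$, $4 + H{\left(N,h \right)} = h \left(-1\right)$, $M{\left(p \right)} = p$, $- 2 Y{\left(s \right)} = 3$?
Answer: $i \sqrt{19358} \approx 139.13 i$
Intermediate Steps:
$Y{\left(s \right)} = - \frac{3}{2}$ ($Y{\left(s \right)} = \left(- \frac{1}{2}\right) 3 = - \frac{3}{2}$)
$H{\left(N,h \right)} = -4 - h$ ($H{\left(N,h \right)} = -4 + h \left(-1\right) = -4 - h$)
$q{\left(x,T \right)} = - \frac{7}{2} + T$ ($q{\left(x,T \right)} = \left(- \frac{3}{2} + T\right) - 2 = - \frac{7}{2} + T$)
$w{\left(A \right)} = - \frac{5 A^{2}}{2}$ ($w{\left(A \right)} = \left(- \frac{7}{2} + 1\right) A^{2} = - \frac{5 A^{2}}{2}$)
$\sqrt{H{\left(-139,M{\left(-6 \right)} \right)} + w{\left(-88 \right)}} = \sqrt{\left(-4 - -6\right) - \frac{5 \left(-88\right)^{2}}{2}} = \sqrt{\left(-4 + 6\right) - 19360} = \sqrt{2 - 19360} = \sqrt{-19358} = i \sqrt{19358}$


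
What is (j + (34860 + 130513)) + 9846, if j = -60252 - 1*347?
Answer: 114620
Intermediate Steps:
j = -60599 (j = -60252 - 347 = -60599)
(j + (34860 + 130513)) + 9846 = (-60599 + (34860 + 130513)) + 9846 = (-60599 + 165373) + 9846 = 104774 + 9846 = 114620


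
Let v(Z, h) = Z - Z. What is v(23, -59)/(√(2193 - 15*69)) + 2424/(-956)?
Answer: -606/239 ≈ -2.5356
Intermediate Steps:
v(Z, h) = 0
v(23, -59)/(√(2193 - 15*69)) + 2424/(-956) = 0/(√(2193 - 15*69)) + 2424/(-956) = 0/(√(2193 - 1035)) + 2424*(-1/956) = 0/(√1158) - 606/239 = 0*(√1158/1158) - 606/239 = 0 - 606/239 = -606/239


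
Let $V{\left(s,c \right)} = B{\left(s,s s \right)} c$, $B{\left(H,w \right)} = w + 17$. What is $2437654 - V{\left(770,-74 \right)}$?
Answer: $46313512$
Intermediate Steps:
$B{\left(H,w \right)} = 17 + w$
$V{\left(s,c \right)} = c \left(17 + s^{2}\right)$ ($V{\left(s,c \right)} = \left(17 + s s\right) c = \left(17 + s^{2}\right) c = c \left(17 + s^{2}\right)$)
$2437654 - V{\left(770,-74 \right)} = 2437654 - - 74 \left(17 + 770^{2}\right) = 2437654 - - 74 \left(17 + 592900\right) = 2437654 - \left(-74\right) 592917 = 2437654 - -43875858 = 2437654 + 43875858 = 46313512$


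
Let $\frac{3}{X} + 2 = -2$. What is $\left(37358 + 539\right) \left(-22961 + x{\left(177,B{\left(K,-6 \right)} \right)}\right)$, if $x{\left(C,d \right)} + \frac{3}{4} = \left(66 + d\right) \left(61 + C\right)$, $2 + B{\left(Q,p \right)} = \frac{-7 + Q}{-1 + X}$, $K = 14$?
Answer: $- \frac{1316049119}{4} \approx -3.2901 \cdot 10^{8}$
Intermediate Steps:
$X = - \frac{3}{4}$ ($X = \frac{3}{-2 - 2} = \frac{3}{-4} = 3 \left(- \frac{1}{4}\right) = - \frac{3}{4} \approx -0.75$)
$B{\left(Q,p \right)} = 2 - \frac{4 Q}{7}$ ($B{\left(Q,p \right)} = -2 + \frac{-7 + Q}{-1 - \frac{3}{4}} = -2 + \frac{-7 + Q}{- \frac{7}{4}} = -2 + \left(-7 + Q\right) \left(- \frac{4}{7}\right) = -2 - \left(-4 + \frac{4 Q}{7}\right) = 2 - \frac{4 Q}{7}$)
$x{\left(C,d \right)} = - \frac{3}{4} + \left(61 + C\right) \left(66 + d\right)$ ($x{\left(C,d \right)} = - \frac{3}{4} + \left(66 + d\right) \left(61 + C\right) = - \frac{3}{4} + \left(61 + C\right) \left(66 + d\right)$)
$\left(37358 + 539\right) \left(-22961 + x{\left(177,B{\left(K,-6 \right)} \right)}\right) = \left(37358 + 539\right) \left(-22961 + \left(\frac{16101}{4} + 61 \left(2 - 8\right) + 66 \cdot 177 + 177 \left(2 - 8\right)\right)\right) = 37897 \left(-22961 + \left(\frac{16101}{4} + 61 \left(2 - 8\right) + 11682 + 177 \left(2 - 8\right)\right)\right) = 37897 \left(-22961 + \left(\frac{16101}{4} + 61 \left(-6\right) + 11682 + 177 \left(-6\right)\right)\right) = 37897 \left(-22961 + \left(\frac{16101}{4} - 366 + 11682 - 1062\right)\right) = 37897 \left(-22961 + \frac{57117}{4}\right) = 37897 \left(- \frac{34727}{4}\right) = - \frac{1316049119}{4}$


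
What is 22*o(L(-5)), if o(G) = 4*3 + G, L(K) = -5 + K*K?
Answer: 704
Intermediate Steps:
L(K) = -5 + K²
o(G) = 12 + G
22*o(L(-5)) = 22*(12 + (-5 + (-5)²)) = 22*(12 + (-5 + 25)) = 22*(12 + 20) = 22*32 = 704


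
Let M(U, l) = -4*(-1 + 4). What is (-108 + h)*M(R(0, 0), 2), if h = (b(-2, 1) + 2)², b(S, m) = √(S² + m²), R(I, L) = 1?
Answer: 1188 - 48*√5 ≈ 1080.7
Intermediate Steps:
h = (2 + √5)² (h = (√((-2)² + 1²) + 2)² = (√(4 + 1) + 2)² = (√5 + 2)² = (2 + √5)² ≈ 17.944)
M(U, l) = -12 (M(U, l) = -4*3 = -12)
(-108 + h)*M(R(0, 0), 2) = (-108 + (2 + √5)²)*(-12) = 1296 - 12*(2 + √5)²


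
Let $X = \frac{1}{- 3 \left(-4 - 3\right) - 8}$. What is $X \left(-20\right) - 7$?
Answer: $- \frac{111}{13} \approx -8.5385$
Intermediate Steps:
$X = \frac{1}{13}$ ($X = \frac{1}{\left(-3\right) \left(-7\right) - 8} = \frac{1}{21 - 8} = \frac{1}{13} \approx 0.076923$)
$X \left(-20\right) - 7 = \frac{1}{13} \left(-20\right) - 7 = - \frac{20}{13} - 7 = - \frac{111}{13}$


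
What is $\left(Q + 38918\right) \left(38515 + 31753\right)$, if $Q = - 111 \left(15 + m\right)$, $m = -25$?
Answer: $2812687504$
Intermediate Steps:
$Q = 1110$ ($Q = - 111 \left(15 - 25\right) = \left(-111\right) \left(-10\right) = 1110$)
$\left(Q + 38918\right) \left(38515 + 31753\right) = \left(1110 + 38918\right) \left(38515 + 31753\right) = 40028 \cdot 70268 = 2812687504$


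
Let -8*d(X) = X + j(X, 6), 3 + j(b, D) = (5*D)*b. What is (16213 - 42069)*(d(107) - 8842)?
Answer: 239329600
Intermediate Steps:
j(b, D) = -3 + 5*D*b (j(b, D) = -3 + (5*D)*b = -3 + 5*D*b)
d(X) = 3/8 - 31*X/8 (d(X) = -(X + (-3 + 5*6*X))/8 = -(X + (-3 + 30*X))/8 = -(-3 + 31*X)/8 = 3/8 - 31*X/8)
(16213 - 42069)*(d(107) - 8842) = (16213 - 42069)*((3/8 - 31/8*107) - 8842) = -25856*((3/8 - 3317/8) - 8842) = -25856*(-1657/4 - 8842) = -25856*(-37025/4) = 239329600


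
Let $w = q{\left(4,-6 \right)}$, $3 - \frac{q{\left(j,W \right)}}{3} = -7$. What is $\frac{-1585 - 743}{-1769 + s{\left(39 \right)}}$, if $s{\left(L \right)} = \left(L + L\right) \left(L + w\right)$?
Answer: $- \frac{2328}{3613} \approx -0.64434$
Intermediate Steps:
$q{\left(j,W \right)} = 30$ ($q{\left(j,W \right)} = 9 - -21 = 9 + 21 = 30$)
$w = 30$
$s{\left(L \right)} = 2 L \left(30 + L\right)$ ($s{\left(L \right)} = \left(L + L\right) \left(L + 30\right) = 2 L \left(30 + L\right)$)
$\frac{-1585 - 743}{-1769 + s{\left(39 \right)}} = \frac{-1585 - 743}{-1769 + 2 \cdot 39 \left(30 + 39\right)} = - \frac{2328}{-1769 + 2 \cdot 39 \cdot 69} = - \frac{2328}{-1769 + 5382} = - \frac{2328}{3613}$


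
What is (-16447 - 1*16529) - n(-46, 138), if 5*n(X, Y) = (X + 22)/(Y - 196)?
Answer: -4781532/145 ≈ -32976.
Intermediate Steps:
n(X, Y) = (22 + X)/(5*(-196 + Y)) (n(X, Y) = ((X + 22)/(Y - 196))/5 = ((22 + X)/(-196 + Y))/5 = (22 + X)/(5*(-196 + Y)))
(-16447 - 1*16529) - n(-46, 138) = (-16447 - 1*16529) - (22 - 46)/(5*(-196 + 138)) = (-16447 - 16529) - (-24)/(5*(-58)) = -32976 - (-1)*(-24)/(5*58) = -32976 - 1*12/145 = -32976 - 12/145 = -4781532/145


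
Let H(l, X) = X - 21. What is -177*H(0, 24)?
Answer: -531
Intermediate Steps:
H(l, X) = -21 + X
-177*H(0, 24) = -177*(-21 + 24) = -177*3 = -531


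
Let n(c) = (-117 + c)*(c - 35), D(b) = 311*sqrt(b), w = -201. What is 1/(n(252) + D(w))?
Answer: 9765/292545982 - 311*I*sqrt(201)/877637946 ≈ 3.3379e-5 - 5.0239e-6*I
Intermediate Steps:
n(c) = (-117 + c)*(-35 + c)
1/(n(252) + D(w)) = 1/((4095 + 252**2 - 152*252) + 311*sqrt(-201)) = 1/((4095 + 63504 - 38304) + 311*(I*sqrt(201))) = 1/(29295 + 311*I*sqrt(201))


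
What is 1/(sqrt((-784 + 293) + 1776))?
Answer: sqrt(1285)/1285 ≈ 0.027896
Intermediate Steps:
1/(sqrt((-784 + 293) + 1776)) = 1/(sqrt(-491 + 1776)) = 1/(sqrt(1285)) = sqrt(1285)/1285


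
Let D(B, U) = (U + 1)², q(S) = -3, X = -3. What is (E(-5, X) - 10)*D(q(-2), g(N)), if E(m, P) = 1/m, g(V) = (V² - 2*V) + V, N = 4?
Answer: -8619/5 ≈ -1723.8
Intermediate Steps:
g(V) = V² - V
D(B, U) = (1 + U)²
(E(-5, X) - 10)*D(q(-2), g(N)) = (1/(-5) - 10)*(1 + 4*(-1 + 4))² = (-⅕ - 10)*(1 + 4*3)² = -51*(1 + 12)²/5 = -51/5*13² = -51/5*169 = -8619/5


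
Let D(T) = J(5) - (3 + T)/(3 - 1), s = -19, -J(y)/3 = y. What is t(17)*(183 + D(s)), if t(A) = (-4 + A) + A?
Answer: 5280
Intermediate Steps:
t(A) = -4 + 2*A
J(y) = -3*y
D(T) = -33/2 - T/2 (D(T) = -3*5 - (3 + T)/(3 - 1) = -15 - (3 + T)/2 = -15 - (3/2 + T/2) = -15 + (-3/2 - T/2) = -33/2 - T/2)
t(17)*(183 + D(s)) = (-4 + 2*17)*(183 + (-33/2 - ½*(-19))) = (-4 + 34)*(183 + (-33/2 + 19/2)) = 30*(183 - 7) = 30*176 = 5280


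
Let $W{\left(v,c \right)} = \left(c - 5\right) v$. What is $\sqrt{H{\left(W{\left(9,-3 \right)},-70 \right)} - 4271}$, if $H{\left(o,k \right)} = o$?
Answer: $i \sqrt{4343} \approx 65.901 i$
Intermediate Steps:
$W{\left(v,c \right)} = v \left(-5 + c\right)$ ($W{\left(v,c \right)} = \left(-5 + c\right) v = v \left(-5 + c\right)$)
$\sqrt{H{\left(W{\left(9,-3 \right)},-70 \right)} - 4271} = \sqrt{9 \left(-5 - 3\right) - 4271} = \sqrt{9 \left(-8\right) - 4271} = \sqrt{-72 - 4271} = \sqrt{-4343} = i \sqrt{4343}$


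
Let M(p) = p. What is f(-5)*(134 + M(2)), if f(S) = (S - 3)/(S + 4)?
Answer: 1088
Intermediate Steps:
f(S) = (-3 + S)/(4 + S)
f(-5)*(134 + M(2)) = ((-3 - 5)/(4 - 5))*(134 + 2) = (-8/(-1))*136 = -1*(-8)*136 = 8*136 = 1088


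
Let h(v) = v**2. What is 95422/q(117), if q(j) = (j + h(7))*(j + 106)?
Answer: 47711/18509 ≈ 2.5777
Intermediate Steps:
q(j) = (49 + j)*(106 + j) (q(j) = (j + 7**2)*(j + 106) = (j + 49)*(106 + j) = (49 + j)*(106 + j))
95422/q(117) = 95422/(5194 + 117**2 + 155*117) = 95422/(5194 + 13689 + 18135) = 95422/37018 = 95422*(1/37018) = 47711/18509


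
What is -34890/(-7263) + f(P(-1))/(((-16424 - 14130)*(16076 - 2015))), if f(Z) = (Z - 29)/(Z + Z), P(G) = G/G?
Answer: 832746373019/173351586879 ≈ 4.8038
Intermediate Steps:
P(G) = 1
f(Z) = (-29 + Z)/(2*Z) (f(Z) = (-29 + Z)/((2*Z)) = (-29 + Z)*(1/(2*Z)) = (-29 + Z)/(2*Z))
-34890/(-7263) + f(P(-1))/(((-16424 - 14130)*(16076 - 2015))) = -34890/(-7263) + ((½)*(-29 + 1)/1)/(((-16424 - 14130)*(16076 - 2015))) = -34890*(-1/7263) + ((½)*1*(-28))/((-30554*14061)) = 11630/2421 - 14/(-429619794) = 11630/2421 - 14*(-1/429619794) = 11630/2421 + 7/214809897 = 832746373019/173351586879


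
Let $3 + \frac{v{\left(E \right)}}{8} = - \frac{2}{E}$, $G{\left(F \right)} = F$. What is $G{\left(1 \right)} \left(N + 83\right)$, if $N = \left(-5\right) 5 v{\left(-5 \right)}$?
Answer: $603$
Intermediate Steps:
$v{\left(E \right)} = -24 - \frac{16}{E}$ ($v{\left(E \right)} = -24 + 8 \left(- \frac{2}{E}\right) = -24 - \frac{16}{E}$)
$N = 520$ ($N = \left(-5\right) 5 \left(-24 - \frac{16}{-5}\right) = - 25 \left(-24 - - \frac{16}{5}\right) = - 25 \left(-24 + \frac{16}{5}\right) = \left(-25\right) \left(- \frac{104}{5}\right) = 520$)
$G{\left(1 \right)} \left(N + 83\right) = 1 \left(520 + 83\right) = 1 \cdot 603 = 603$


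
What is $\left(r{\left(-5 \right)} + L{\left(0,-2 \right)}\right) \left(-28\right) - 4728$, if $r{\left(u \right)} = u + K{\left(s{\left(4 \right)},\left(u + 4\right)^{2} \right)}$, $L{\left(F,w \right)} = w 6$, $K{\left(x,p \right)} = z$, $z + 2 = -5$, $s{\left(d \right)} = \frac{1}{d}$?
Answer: $-4056$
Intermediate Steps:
$z = -7$ ($z = -2 - 5 = -7$)
$K{\left(x,p \right)} = -7$
$L{\left(F,w \right)} = 6 w$
$r{\left(u \right)} = -7 + u$ ($r{\left(u \right)} = u - 7 = -7 + u$)
$\left(r{\left(-5 \right)} + L{\left(0,-2 \right)}\right) \left(-28\right) - 4728 = \left(\left(-7 - 5\right) + 6 \left(-2\right)\right) \left(-28\right) - 4728 = \left(-12 - 12\right) \left(-28\right) - 4728 = \left(-24\right) \left(-28\right) - 4728 = 672 - 4728 = -4056$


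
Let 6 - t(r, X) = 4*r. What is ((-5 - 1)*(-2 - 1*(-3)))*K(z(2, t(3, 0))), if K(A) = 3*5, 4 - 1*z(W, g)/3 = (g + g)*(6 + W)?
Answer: -90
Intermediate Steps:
t(r, X) = 6 - 4*r
z(W, g) = 12 - 6*g*(6 + W) (z(W, g) = 12 - 3*(g + g)*(6 + W) = 12 - 3*2*g*(6 + W) = 12 - 6*g*(6 + W))
K(A) = 15
((-5 - 1)*(-2 - 1*(-3)))*K(z(2, t(3, 0))) = ((-5 - 1)*(-2 - 1*(-3)))*15 = -6*(-2 + 3)*15 = -6*1*15 = -6*15 = -90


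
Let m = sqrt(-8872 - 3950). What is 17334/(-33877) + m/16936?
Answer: -17334/33877 + I*sqrt(12822)/16936 ≈ -0.51167 + 0.006686*I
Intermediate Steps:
m = I*sqrt(12822) (m = sqrt(-12822) = I*sqrt(12822) ≈ 113.23*I)
17334/(-33877) + m/16936 = 17334/(-33877) + (I*sqrt(12822))/16936 = 17334*(-1/33877) + (I*sqrt(12822))*(1/16936) = -17334/33877 + I*sqrt(12822)/16936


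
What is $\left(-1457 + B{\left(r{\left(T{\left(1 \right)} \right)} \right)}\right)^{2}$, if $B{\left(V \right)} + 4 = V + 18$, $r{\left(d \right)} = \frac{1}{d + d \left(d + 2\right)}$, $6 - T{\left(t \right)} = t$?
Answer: $\frac{3331482961}{1600} \approx 2.0822 \cdot 10^{6}$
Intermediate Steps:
$T{\left(t \right)} = 6 - t$
$r{\left(d \right)} = \frac{1}{d + d \left(2 + d\right)}$
$B{\left(V \right)} = 14 + V$ ($B{\left(V \right)} = -4 + \left(V + 18\right) = -4 + \left(18 + V\right) = 14 + V$)
$\left(-1457 + B{\left(r{\left(T{\left(1 \right)} \right)} \right)}\right)^{2} = \left(-1457 + \left(14 + \frac{1}{\left(6 - 1\right) \left(3 + \left(6 - 1\right)\right)}\right)\right)^{2} = \left(-1457 + \left(14 + \frac{1}{5 \left(3 + 5\right)}\right)\right)^{2} = \left(-1457 + \left(14 + \frac{1}{5 \cdot 8}\right)\right)^{2} = \left(-1457 + \left(14 + \frac{1}{5} \cdot \frac{1}{8}\right)\right)^{2} = \left(-1457 + \left(14 + \frac{1}{40}\right)\right)^{2} = \left(-1457 + \frac{561}{40}\right)^{2} = \left(- \frac{57719}{40}\right)^{2} = \frac{3331482961}{1600}$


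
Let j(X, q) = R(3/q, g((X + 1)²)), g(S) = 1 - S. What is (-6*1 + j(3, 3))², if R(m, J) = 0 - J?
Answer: 81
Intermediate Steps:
R(m, J) = -J
j(X, q) = -1 + (1 + X)² (j(X, q) = -(1 - (X + 1)²) = -(1 - (1 + X)²) = -1 + (1 + X)²)
(-6*1 + j(3, 3))² = (-6*1 + 3*(2 + 3))² = (-6 + 3*5)² = (-6 + 15)² = 9² = 81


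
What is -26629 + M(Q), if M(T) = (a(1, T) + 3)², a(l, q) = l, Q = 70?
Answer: -26613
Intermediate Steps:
M(T) = 16 (M(T) = (1 + 3)² = 4² = 16)
-26629 + M(Q) = -26629 + 16 = -26613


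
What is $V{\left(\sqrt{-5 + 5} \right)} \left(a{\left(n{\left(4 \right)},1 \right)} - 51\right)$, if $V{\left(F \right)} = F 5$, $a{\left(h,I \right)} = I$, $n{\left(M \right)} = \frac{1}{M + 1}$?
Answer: $0$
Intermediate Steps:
$n{\left(M \right)} = \frac{1}{1 + M}$
$V{\left(F \right)} = 5 F$
$V{\left(\sqrt{-5 + 5} \right)} \left(a{\left(n{\left(4 \right)},1 \right)} - 51\right) = 5 \sqrt{-5 + 5} \left(1 - 51\right) = 5 \sqrt{0} \left(-50\right) = 5 \cdot 0 \left(-50\right) = 0 \left(-50\right) = 0$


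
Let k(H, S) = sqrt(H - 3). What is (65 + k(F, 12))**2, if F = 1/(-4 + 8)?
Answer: (130 + I*sqrt(11))**2/4 ≈ 4222.3 + 215.58*I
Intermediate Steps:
F = 1/4 ≈ 0.25000
k(H, S) = sqrt(-3 + H)
(65 + k(F, 12))**2 = (65 + sqrt(-3 + 1/4))**2 = (65 + sqrt(-11/4))**2 = (65 + I*sqrt(11)/2)**2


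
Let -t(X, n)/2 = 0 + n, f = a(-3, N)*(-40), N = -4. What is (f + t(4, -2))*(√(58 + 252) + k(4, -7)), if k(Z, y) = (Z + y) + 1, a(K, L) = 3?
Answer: 232 - 116*√310 ≈ -1810.4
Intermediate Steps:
k(Z, y) = 1 + Z + y
f = -120 (f = 3*(-40) = -120)
t(X, n) = -2*n (t(X, n) = -2*(0 + n) = -2*n)
(f + t(4, -2))*(√(58 + 252) + k(4, -7)) = (-120 - 2*(-2))*(√(58 + 252) + (1 + 4 - 7)) = (-120 + 4)*(√310 - 2) = -116*(-2 + √310) = 232 - 116*√310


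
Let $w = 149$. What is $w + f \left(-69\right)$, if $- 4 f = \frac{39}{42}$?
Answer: $\frac{9241}{56} \approx 165.02$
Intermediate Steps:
$f = - \frac{13}{56}$ ($f = - \frac{39 \cdot \frac{1}{42}}{4} = \left(- \frac{1}{4}\right) \frac{13}{14} = - \frac{13}{56} \approx -0.23214$)
$w + f \left(-69\right) = 149 - - \frac{897}{56} = 149 + \frac{897}{56} = \frac{9241}{56}$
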